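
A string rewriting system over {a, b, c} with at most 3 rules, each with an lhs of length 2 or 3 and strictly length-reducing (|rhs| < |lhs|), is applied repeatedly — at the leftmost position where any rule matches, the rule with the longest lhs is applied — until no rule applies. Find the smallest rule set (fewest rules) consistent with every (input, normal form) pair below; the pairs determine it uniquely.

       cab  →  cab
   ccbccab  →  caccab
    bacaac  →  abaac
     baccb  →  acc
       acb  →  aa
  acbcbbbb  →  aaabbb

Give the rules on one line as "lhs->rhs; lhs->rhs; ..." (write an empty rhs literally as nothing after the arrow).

bac->ab; bcb->cc; cb->a

  | cab
  | ccbccab => caccab
  | bacaac => abaac
  | baccb => abcb => acc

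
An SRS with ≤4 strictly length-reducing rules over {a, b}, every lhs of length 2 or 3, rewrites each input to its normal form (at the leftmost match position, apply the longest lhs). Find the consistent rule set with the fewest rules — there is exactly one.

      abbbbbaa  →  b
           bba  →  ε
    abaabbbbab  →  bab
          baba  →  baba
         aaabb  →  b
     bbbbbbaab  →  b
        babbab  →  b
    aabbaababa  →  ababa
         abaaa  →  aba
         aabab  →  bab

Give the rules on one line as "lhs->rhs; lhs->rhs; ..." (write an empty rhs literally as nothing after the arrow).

  | abbbbbaa => bbbbaa => abbaa => baa => b
  | bba => aa => ε
  | abaabbbbab => abbbbbab => bbbbab => abbab => bab
  | baba

aa->; abb->b; bb->a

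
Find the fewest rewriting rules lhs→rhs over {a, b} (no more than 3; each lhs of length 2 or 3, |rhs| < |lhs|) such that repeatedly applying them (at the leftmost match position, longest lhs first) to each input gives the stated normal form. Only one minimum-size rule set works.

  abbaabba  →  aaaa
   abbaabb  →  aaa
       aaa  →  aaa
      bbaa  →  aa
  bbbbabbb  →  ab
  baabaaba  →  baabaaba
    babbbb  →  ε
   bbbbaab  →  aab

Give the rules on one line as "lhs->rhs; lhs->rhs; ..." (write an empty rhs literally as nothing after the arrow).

  | abbaabba => aaabba => aaaa
  | abbaabb => aaabb => aaa
  | aaa
  | bbaa => aa

bab->b; bb->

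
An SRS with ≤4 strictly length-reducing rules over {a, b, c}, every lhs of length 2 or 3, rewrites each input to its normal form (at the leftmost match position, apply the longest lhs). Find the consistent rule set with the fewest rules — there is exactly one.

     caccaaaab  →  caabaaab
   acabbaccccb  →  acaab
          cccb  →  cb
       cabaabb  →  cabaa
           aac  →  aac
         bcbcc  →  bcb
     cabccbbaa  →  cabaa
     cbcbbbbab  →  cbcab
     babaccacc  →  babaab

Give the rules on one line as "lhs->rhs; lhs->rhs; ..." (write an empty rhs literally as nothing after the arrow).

  | caccaaaab => caabaaab
  | acabbaccccb => acaaccccb => acaaccb => acaab
  | cccb => cb
  | cabaabb => cabaa

bb->; cc->; cca->ab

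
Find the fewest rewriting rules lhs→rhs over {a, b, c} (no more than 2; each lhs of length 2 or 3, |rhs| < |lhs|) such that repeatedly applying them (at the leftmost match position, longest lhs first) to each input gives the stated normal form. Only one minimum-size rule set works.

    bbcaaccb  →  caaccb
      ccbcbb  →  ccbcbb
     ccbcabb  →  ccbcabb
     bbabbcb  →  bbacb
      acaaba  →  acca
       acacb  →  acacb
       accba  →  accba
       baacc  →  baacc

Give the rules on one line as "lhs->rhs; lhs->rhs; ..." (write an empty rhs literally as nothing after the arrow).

aab->c; bbc->c

  | bbcaaccb => caaccb
  | ccbcbb
  | ccbcabb
  | bbabbcb => bbacb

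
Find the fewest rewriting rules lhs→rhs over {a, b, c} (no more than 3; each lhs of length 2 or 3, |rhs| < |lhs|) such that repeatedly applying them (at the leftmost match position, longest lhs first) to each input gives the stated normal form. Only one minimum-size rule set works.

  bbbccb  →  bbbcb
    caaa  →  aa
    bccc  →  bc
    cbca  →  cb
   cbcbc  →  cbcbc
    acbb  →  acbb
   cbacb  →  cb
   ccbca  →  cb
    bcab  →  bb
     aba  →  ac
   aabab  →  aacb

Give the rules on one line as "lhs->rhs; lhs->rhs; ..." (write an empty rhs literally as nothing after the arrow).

ba->c; ca->; cc->c

  | bbbccb => bbbcb
  | caaa => aa
  | bccc => bcc => bc
  | cbca => cb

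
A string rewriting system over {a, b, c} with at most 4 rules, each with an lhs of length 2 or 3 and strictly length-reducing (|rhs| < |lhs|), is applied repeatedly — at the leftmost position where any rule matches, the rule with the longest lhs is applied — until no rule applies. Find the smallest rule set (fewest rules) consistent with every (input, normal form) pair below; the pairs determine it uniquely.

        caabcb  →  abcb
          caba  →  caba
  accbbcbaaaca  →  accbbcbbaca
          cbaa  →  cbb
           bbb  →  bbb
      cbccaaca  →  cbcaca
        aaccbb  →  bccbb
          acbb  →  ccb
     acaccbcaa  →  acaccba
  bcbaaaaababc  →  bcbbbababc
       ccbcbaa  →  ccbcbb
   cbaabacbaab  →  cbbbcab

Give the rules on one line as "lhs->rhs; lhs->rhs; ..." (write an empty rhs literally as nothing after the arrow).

aa->b; acb->cc; caa->a

  | caabcb => abcb
  | caba
  | accbbcbaaaca => accbbcbbaca
  | cbaa => cbb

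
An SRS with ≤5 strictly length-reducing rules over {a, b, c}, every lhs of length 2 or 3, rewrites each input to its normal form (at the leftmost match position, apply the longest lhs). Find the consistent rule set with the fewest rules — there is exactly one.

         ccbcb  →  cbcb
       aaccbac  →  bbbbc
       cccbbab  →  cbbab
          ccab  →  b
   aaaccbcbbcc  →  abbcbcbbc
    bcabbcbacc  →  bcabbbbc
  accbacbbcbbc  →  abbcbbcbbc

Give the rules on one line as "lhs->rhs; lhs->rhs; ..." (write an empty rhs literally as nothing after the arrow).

  | ccbcb => cbcb
  | aaccbac => bbcbac => bbbbc
  | cccbbab => ccbbab => cbbab
  | ccab => b

aac->bb; cba->bb; cc->c; cca->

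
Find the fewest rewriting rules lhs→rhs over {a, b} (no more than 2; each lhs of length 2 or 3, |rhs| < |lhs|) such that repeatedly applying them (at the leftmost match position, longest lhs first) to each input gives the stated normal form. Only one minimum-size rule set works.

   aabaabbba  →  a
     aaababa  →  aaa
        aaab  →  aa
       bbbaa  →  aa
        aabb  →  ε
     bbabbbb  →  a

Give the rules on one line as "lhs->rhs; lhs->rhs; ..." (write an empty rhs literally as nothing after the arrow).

ab->; bb->a

  | aabaabbba => aaabbba => aabba => aba => a
  | aaababa => aaaba => aaa
  | aaab => aa
  | bbbaa => abaa => aa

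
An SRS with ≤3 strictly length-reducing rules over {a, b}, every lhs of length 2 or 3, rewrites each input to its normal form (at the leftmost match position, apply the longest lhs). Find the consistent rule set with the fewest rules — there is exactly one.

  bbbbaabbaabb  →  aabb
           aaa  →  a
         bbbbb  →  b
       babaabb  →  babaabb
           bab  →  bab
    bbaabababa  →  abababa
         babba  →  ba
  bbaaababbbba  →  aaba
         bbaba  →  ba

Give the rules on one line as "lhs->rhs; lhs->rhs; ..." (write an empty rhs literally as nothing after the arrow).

  | bbbbaabbaabb => bbaabbaabb => abbaabb => aabb
  | aaa => a
  | bbbbb => bbb => b
  | babaabb

aaa->a; bba->; bbb->b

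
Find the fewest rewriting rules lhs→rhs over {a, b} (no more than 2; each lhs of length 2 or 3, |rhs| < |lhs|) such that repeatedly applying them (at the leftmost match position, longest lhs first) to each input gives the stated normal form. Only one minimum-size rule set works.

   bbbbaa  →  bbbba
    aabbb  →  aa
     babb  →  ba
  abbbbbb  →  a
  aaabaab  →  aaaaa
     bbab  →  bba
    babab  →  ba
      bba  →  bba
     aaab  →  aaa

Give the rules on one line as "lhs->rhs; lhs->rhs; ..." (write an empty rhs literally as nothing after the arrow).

ab->a; baa->ba

  | bbbbaa => bbbba
  | aabbb => aabb => aab => aa
  | babb => bab => ba
  | abbbbbb => abbbbb => abbbb => abbb => abb => ab => a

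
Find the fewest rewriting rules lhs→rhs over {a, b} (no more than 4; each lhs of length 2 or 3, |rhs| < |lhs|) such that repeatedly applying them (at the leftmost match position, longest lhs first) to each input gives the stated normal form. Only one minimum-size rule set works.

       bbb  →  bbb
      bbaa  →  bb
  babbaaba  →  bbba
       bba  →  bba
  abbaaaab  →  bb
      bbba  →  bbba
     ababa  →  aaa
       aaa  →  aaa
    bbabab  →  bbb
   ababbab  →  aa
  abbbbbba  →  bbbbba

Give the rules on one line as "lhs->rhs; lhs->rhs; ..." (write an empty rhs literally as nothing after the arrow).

ab->a; abb->b; baa->b

  | bbb
  | bbaa => bb
  | babbaaba => bbaaba => bbba
  | bba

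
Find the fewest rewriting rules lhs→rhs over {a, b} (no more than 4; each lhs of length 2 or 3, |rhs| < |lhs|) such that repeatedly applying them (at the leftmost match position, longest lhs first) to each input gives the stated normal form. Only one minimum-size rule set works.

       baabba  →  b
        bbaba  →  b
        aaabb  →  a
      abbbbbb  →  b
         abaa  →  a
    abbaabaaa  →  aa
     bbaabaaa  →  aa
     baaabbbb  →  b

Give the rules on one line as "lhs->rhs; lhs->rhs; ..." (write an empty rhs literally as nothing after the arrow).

ab->; aba->bb; ba->a; bb->b

  | baabba => aabba => aba => bb => b
  | bbaba => baba => aba => bb => b
  | aaabb => aab => a
  | abbbbbb => bbbbb => bbbb => bbb => bb => b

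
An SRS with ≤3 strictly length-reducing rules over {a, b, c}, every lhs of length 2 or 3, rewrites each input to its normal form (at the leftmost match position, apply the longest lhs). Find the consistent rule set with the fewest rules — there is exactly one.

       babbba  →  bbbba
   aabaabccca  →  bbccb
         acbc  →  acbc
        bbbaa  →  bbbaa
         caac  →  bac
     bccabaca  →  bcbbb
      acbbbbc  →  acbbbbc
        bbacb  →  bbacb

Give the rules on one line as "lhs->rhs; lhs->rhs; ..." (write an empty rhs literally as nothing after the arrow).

  | babbba => bbbba
  | aabaabccca => abaabccca => baabccca => babccca => bbccca => bbccb
  | acbc
  | bbbaa

ab->b; ca->b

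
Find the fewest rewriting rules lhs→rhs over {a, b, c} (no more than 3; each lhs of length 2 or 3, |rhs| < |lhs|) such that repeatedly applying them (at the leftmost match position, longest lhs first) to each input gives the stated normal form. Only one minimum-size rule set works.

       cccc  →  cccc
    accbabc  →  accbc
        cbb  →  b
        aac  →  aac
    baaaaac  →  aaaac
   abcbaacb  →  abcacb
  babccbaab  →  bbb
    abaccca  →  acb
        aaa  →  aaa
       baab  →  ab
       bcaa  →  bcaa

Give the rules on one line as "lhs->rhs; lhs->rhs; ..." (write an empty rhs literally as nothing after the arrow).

ba->; cbb->b; cca->b

  | cccc
  | accbabc => accbc
  | cbb => b
  | aac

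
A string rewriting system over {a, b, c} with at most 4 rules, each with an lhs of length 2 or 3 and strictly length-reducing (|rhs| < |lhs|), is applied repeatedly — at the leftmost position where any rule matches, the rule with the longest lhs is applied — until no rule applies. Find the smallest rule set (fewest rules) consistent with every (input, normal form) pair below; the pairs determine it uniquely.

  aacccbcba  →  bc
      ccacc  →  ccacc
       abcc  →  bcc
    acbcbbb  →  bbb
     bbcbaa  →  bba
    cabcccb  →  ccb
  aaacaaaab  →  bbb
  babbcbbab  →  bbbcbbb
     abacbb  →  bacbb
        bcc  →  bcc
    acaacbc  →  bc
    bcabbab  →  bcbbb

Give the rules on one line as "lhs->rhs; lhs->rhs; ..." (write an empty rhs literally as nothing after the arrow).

  | aacccbcba => bcccbcba => bccba => bc
  | ccacc
  | abcc => bcc
  | acbcbbb => abbb => bbb

aa->b; ab->b; cba->; cbc->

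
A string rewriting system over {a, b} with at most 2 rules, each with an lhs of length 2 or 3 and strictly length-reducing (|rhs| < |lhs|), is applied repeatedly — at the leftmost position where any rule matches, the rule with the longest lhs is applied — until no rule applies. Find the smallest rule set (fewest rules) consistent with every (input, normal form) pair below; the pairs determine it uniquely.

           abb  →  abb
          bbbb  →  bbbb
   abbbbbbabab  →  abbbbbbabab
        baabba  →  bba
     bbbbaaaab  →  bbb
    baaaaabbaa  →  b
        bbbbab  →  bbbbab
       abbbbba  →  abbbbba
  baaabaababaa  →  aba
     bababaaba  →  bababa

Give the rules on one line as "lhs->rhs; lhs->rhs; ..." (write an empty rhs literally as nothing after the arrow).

aaa->; baa->

  | abb
  | bbbb
  | abbbbbbabab
  | baabba => bba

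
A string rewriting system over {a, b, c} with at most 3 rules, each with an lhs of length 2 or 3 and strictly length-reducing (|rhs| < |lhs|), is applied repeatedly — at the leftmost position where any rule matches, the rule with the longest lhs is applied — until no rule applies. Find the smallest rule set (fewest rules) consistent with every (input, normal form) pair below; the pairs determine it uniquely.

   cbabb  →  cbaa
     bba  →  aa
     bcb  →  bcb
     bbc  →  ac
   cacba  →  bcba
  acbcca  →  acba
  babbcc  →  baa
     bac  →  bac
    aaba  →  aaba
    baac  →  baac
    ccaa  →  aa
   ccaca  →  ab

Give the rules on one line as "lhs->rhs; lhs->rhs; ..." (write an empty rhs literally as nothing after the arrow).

bb->a; ca->b; cc->

  | cbabb => cbaa
  | bba => aa
  | bcb
  | bbc => ac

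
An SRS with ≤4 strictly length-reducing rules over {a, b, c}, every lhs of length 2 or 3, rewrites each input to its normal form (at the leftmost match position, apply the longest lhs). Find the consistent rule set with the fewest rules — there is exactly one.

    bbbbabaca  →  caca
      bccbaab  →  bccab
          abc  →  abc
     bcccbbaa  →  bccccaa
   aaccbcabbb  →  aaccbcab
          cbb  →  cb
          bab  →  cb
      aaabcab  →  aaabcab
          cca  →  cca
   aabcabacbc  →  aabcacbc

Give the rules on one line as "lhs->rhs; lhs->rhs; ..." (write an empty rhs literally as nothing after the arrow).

  | bbbbabaca => bbbabaca => bbabaca => cabaca => caca
  | bccbaab => bccab
  | abc
  | bcccbbaa => bccccaa

ba->; bab->cb; bb->b; bba->ca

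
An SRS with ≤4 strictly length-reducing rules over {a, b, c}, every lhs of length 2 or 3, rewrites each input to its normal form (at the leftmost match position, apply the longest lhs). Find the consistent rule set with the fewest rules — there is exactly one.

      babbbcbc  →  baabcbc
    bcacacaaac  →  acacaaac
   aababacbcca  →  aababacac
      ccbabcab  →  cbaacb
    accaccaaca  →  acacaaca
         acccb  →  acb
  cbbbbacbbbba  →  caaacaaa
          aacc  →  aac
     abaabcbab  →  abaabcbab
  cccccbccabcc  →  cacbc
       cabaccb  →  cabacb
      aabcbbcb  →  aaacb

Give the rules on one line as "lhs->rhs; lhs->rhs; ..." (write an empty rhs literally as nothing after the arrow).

  | babbbcbc => baabcbc
  | bcacacaaac => accacaaac => acacaaac
  | aababacbcca => aababacbca => aababacac
  | ccbabcab => cbabcab => cbaacb

bb->a; bca->ac; cc->c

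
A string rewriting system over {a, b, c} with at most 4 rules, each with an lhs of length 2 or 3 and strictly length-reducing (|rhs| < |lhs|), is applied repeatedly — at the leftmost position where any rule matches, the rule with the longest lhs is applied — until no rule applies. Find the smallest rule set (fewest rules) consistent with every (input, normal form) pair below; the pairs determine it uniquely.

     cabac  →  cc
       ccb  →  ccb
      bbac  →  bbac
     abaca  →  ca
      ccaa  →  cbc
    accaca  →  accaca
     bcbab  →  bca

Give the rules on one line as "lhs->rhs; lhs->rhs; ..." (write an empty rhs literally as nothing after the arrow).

aba->; bab->a; caa->bc

  | cabac => cc
  | ccb
  | bbac
  | abaca => ca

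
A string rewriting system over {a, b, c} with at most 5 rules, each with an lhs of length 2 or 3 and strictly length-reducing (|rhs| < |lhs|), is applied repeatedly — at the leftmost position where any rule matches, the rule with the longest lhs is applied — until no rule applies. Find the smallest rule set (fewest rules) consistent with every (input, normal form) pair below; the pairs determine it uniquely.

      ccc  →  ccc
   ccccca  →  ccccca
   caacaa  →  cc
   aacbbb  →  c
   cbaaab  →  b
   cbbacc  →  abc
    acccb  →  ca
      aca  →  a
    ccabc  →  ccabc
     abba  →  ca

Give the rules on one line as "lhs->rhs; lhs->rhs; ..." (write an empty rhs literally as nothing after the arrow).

aa->; abb->c; ac->; cb->a

  | ccc
  | ccccca
  | caacaa => ccaa => cc
  | aacbbb => cbbb => abb => c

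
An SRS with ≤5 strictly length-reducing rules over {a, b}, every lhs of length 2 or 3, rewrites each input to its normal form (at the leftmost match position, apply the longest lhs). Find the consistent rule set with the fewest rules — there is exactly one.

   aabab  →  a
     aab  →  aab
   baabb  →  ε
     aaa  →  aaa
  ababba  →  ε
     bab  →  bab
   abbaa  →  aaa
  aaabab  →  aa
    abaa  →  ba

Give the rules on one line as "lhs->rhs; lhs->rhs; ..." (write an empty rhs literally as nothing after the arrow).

  | aabab => abb => a
  | aab
  | baabb => bb => ε
  | aaa

aba->b; baa->; bb->; bbb->ba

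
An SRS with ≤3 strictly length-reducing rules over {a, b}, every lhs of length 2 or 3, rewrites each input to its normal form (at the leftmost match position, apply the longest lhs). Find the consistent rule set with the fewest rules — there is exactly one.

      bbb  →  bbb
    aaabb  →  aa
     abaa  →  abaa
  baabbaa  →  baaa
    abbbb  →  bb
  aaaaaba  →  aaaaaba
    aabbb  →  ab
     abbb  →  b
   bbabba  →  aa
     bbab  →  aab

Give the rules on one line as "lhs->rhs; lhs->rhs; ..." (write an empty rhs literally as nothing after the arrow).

  | bbb
  | aaabb => aa
  | abaa
  | baabbaa => baaa

abb->; bba->aa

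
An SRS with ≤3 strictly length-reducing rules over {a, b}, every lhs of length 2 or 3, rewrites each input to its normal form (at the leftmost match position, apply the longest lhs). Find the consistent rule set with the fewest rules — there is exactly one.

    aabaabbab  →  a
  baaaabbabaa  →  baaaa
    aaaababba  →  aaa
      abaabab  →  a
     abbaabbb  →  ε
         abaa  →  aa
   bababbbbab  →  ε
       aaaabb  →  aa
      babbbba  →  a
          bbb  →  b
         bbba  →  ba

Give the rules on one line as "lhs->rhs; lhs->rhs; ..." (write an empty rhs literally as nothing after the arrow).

ab->; bb->

  | aabaabbab => aaabbab => aabab => aab => a
  | baaaabbabaa => baaababaa => baaabaa => baaaa
  | aaaababba => aaaabba => aaaba => aaa
  | abaabab => aabab => aab => a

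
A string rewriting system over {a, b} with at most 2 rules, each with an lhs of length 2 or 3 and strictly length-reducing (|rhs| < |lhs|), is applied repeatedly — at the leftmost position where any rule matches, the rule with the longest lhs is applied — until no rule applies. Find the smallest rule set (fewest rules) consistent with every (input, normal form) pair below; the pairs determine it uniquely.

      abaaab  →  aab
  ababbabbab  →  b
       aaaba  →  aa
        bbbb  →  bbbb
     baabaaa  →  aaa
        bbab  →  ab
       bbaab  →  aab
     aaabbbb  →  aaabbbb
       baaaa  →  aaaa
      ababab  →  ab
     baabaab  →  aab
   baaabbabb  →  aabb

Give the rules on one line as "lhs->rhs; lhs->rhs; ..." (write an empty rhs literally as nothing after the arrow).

aba->; ba->a

  | abaaab => aab
  | ababbabbab => bbabbab => babbab => abbab => abab => b
  | aaaba => aa
  | bbbb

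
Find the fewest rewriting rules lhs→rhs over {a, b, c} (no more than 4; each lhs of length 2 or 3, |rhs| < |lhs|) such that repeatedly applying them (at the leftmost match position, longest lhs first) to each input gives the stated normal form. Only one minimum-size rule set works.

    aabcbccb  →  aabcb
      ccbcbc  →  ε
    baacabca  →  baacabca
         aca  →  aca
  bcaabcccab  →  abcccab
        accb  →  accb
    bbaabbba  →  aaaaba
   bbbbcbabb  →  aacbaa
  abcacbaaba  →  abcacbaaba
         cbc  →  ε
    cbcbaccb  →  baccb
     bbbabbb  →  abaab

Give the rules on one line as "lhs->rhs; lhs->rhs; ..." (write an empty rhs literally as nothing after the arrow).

bb->a; caa->b; cbc->

  | aabcbccb => aabcb
  | ccbcbc => cbc => ε
  | baacabca
  | aca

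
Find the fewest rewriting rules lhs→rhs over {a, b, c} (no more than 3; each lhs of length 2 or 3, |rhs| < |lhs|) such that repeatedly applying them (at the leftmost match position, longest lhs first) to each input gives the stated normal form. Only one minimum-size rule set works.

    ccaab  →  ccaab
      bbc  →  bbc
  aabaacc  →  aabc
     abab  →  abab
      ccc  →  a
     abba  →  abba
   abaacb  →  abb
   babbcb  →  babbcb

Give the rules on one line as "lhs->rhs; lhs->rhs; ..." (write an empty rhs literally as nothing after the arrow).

aac->; ccc->a

  | ccaab
  | bbc
  | aabaacc => aabc
  | abab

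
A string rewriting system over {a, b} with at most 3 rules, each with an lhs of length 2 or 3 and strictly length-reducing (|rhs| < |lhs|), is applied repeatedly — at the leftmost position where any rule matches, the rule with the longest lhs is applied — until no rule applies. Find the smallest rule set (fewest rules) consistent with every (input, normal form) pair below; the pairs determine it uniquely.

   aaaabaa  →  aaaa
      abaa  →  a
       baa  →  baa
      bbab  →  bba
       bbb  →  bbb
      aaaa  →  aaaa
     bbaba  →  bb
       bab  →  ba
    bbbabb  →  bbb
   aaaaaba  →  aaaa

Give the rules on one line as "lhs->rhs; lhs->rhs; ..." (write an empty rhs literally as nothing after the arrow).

  | aaaabaa => aaaa
  | abaa => a
  | baa
  | bbab => bba

ab->a; aba->; abb->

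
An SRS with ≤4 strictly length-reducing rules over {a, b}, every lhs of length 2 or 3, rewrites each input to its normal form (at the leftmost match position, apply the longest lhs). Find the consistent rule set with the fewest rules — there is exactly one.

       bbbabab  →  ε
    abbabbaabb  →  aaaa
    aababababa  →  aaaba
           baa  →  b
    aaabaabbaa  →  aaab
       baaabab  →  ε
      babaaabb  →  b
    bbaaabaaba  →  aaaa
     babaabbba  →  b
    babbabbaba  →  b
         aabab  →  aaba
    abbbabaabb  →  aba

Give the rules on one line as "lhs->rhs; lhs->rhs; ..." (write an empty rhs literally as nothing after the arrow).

  | bbbabab => babab => baab => bb => ε
  | abbabbaabb => aabbaabb => aaaabb => aaaa
  | aababababa => aabaababa => aabbaba => aaaba
  | baa => b

baa->b; bab->ba; bb->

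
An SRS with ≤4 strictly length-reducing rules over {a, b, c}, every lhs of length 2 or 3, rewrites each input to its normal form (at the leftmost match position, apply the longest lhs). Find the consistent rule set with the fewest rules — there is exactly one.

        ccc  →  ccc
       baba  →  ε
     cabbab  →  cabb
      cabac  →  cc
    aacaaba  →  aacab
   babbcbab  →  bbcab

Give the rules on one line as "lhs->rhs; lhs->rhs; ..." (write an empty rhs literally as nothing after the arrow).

  | ccc
  | baba => ba => ε
  | cabbab => cabb
  | cabac => cbc => cc

aba->b; ba->; cb->c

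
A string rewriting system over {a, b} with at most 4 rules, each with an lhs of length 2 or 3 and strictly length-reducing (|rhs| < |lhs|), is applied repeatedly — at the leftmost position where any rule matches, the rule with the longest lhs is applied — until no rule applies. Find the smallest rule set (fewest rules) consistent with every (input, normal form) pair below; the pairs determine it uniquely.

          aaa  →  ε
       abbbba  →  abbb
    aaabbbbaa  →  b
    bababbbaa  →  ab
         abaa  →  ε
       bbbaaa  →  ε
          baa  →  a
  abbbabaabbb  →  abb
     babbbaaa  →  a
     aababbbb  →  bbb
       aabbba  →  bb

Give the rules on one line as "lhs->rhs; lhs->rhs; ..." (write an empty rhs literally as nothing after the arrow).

  | aaa => ba => ε
  | abbbba => abbb
  | aaabbbbaa => babbbbaa => bbbaa => bba => b
  | bababbbaa => abbbaa => abba => ab

aa->; aaa->ba; ba->; bab->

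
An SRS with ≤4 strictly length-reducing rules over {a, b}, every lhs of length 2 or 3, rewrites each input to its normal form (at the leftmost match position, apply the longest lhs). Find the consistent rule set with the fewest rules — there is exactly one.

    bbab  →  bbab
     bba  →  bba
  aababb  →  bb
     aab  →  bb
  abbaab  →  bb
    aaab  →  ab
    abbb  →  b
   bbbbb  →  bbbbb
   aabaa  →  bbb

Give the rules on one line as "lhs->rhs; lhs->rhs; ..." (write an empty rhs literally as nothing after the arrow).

aa->b; aaa->a; abb->

  | bbab
  | bba
  | aababb => bbabb => bb
  | aab => bb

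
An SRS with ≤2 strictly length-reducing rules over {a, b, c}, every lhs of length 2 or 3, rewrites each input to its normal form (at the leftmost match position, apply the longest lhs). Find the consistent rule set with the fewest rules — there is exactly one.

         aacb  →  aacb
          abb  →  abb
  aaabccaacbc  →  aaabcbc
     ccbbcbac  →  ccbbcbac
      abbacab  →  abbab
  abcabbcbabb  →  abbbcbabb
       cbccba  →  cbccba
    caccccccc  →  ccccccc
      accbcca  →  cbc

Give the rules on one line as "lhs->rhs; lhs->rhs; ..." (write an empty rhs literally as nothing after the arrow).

acc->c; ca->

  | aacb
  | abb
  | aaabccaacbc => aaabcacbc => aaabcbc
  | ccbbcbac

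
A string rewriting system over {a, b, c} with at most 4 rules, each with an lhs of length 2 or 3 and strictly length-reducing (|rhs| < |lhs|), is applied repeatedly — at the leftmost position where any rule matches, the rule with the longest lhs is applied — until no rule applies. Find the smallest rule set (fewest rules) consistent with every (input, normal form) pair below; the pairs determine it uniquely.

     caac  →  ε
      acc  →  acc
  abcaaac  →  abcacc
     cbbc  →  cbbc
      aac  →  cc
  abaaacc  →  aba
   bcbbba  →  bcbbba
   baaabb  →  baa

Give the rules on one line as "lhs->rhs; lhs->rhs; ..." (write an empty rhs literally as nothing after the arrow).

  | caac => ccc => ε
  | acc
  | abcaaac => abcacc
  | cbbc

aac->cc; abb->; ccc->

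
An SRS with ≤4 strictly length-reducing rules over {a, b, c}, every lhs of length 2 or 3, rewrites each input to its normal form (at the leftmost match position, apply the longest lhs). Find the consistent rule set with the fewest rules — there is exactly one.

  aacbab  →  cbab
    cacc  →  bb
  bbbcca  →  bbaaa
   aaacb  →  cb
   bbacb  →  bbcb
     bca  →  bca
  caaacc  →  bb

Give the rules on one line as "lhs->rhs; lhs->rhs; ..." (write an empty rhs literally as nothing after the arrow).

ac->c; bcc->aa; ccc->bb

  | aacbab => acbab => cbab
  | cacc => ccc => bb
  | bbbcca => bbaaa
  | aaacb => aacb => acb => cb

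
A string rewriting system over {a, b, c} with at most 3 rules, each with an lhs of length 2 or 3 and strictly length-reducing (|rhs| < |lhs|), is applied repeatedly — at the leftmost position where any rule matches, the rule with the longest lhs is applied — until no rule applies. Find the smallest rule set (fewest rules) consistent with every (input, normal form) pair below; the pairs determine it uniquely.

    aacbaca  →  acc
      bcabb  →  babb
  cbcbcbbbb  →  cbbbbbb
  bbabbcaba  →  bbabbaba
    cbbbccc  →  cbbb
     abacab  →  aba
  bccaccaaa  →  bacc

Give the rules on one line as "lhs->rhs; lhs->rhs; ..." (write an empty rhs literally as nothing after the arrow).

acb->ca; bc->b; ca->c

  | aacbaca => acaaca => acaca => acca => acc
  | bcabb => babb
  | cbcbcbbbb => cbbcbbbb => cbbbbbb
  | bbabbcaba => bbabbaba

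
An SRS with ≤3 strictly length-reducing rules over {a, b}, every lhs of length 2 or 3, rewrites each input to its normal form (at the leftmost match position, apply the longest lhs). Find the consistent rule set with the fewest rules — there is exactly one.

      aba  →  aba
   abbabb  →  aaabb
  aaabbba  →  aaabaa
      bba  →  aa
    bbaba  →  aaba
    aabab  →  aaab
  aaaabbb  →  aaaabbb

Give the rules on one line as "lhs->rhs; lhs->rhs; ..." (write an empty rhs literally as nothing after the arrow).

  | aba
  | abbabb => aaabb
  | aaabbba => aaabaa
  | bba => aa

bab->ab; bba->aa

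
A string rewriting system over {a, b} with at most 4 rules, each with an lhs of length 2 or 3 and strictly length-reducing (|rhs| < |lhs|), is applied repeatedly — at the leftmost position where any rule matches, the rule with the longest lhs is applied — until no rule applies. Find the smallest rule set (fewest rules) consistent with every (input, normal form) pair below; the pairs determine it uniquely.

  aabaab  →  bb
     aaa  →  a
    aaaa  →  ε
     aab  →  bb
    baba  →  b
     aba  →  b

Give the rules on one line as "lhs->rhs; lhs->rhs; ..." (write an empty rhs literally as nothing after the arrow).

  | aabaab => bbaab => bb
  | aaa => ba => a
  | aaaa => baa => ε
  | aab => bb

aa->b; ba->a; baa->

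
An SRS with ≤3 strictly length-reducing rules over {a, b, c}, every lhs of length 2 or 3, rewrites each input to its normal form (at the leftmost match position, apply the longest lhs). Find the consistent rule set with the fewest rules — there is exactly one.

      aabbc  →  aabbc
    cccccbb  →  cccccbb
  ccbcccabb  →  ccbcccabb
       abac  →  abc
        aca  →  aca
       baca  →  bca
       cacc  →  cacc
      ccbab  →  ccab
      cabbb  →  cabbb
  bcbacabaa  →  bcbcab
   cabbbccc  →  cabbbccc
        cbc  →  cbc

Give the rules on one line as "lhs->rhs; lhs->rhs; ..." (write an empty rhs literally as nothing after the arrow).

  | aabbc
  | cccccbb
  | ccbcccabb
  | abac => abc

ba->b; bab->ab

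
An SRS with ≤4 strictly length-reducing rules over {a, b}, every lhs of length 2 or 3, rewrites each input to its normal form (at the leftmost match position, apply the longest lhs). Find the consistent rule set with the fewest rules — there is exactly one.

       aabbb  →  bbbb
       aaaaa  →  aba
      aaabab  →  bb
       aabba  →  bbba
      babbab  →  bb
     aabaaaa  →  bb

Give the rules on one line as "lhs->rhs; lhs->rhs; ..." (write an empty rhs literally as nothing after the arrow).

  | aabbb => bbbb
  | aaaaa => baaa => aba
  | aaabab => babab => abab => aab => bb
  | aabba => bbba

aa->b; baa->ab; bab->ab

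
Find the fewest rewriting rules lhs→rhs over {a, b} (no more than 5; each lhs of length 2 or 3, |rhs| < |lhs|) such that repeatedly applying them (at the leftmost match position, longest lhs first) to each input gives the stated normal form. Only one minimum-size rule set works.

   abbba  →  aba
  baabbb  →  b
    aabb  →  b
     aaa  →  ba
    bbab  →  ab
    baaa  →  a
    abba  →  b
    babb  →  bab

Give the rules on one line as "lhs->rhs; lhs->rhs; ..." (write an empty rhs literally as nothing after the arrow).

  | abbba => aba
  | baabbb => bbbbb => bbb => b
  | aabb => bbb => b
  | aaa => ba

aa->b; bb->b; bba->a; bbb->b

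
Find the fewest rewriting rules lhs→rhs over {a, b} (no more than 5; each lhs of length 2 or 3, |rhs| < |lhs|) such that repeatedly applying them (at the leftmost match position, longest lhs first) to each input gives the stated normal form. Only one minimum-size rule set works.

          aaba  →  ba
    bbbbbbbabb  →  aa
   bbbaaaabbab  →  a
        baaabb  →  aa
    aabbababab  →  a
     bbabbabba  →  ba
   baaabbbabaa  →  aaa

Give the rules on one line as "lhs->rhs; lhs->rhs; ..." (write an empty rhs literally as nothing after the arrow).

ab->b; abb->ba; baa->b; bb->a

  | aaba => aba => ba
  | bbbbbbbabb => abbbbbabb => babbbabb => bbababb => aababb => ababb => babb => bba => aa
  | bbbaaaabbab => abaaaabbab => baaaabbab => baabbab => bbbab => abab => bab => bb => a
  | baaabb => babb => bba => aa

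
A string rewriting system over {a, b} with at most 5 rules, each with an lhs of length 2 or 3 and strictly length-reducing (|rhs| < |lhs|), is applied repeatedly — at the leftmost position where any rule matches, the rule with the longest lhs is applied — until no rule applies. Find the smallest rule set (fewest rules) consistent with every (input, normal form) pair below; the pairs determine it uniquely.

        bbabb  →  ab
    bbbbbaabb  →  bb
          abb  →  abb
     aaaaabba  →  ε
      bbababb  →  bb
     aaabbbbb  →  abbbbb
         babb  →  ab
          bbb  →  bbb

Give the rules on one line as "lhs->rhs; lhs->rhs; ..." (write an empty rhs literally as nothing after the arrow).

  | bbabb => babb => ab
  | bbbbbaabb => bbbbaabb => bbbaabb => bbaabb => baabb => aabb => bb
  | abb
  | aaaaabba => aaabba => abba => aba => aa => ε

aa->; ba->a; bab->a; bba->ba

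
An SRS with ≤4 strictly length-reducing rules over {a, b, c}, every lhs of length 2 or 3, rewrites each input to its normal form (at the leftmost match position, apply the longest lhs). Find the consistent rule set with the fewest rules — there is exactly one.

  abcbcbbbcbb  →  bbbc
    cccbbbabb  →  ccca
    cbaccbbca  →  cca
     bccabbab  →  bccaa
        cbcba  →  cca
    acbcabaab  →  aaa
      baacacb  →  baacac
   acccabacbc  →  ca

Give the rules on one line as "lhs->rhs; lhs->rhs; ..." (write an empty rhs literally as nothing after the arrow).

  | abcbcbbbcbb => acbcbbbcbb => accbbbcbb => bbbcbb => bbbcb => bbbc
  | cccbbbabb => cccbbabb => cccbabb => cccabb => cccab => ccca
  | cbaccbbca => caccbbca => cbbca => cbca => cca
  | bccabbab => bccabab => bccaab => bccaa

ab->a; acc->; cb->c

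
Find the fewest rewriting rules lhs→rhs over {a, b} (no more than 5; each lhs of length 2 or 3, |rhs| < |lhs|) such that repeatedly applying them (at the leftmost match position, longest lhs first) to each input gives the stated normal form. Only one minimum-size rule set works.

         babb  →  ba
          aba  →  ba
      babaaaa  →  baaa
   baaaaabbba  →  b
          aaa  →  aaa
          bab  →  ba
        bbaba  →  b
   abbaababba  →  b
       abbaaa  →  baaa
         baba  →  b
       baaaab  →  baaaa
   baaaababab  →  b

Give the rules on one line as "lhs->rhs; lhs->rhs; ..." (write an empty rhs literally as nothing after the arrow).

  | babb => bab => ba
  | aba => ba
  | babaaaa => bbaaaa => baaa
  | baaaaabbba => baaaaabba => baaaaaba => baaaaba => baaaba => baaba => baba => bba => b

ab->a; aba->ba; bb->b; bba->b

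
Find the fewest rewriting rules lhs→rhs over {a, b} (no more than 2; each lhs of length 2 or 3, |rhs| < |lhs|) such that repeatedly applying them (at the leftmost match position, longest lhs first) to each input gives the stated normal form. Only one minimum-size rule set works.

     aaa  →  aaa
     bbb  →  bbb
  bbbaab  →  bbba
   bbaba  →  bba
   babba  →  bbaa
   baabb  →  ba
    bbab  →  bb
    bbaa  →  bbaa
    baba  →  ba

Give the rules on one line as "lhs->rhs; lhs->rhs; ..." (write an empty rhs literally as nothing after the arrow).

  | aaa
  | bbb
  | bbbaab => bbba
  | bbaba => bba

ab->; abb->ba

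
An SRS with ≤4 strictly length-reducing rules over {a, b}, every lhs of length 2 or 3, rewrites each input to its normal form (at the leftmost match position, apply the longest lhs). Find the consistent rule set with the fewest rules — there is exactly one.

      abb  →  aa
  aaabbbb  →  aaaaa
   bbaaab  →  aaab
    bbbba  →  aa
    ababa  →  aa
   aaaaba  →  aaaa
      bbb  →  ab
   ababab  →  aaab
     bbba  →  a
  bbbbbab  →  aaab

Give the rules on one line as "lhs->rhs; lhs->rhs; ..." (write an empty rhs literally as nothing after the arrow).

  | abb => aa
  | aaabbbb => aaaabb => aaaaa
  | bbaaab => aaab
  | bbbba => abba => aa

ba->; bab->ab; bb->a; bba->a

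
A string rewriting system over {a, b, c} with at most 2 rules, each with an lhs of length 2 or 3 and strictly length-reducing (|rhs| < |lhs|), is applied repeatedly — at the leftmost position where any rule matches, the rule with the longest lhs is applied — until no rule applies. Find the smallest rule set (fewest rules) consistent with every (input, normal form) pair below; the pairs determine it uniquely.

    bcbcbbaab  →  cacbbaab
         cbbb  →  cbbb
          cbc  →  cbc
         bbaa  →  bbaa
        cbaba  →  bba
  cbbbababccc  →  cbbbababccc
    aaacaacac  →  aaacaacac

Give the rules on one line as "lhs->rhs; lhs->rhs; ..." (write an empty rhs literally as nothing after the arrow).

  | bcbcbbaab => cacbbaab
  | cbbb
  | cbc
  | bbaa

bcb->ca; cba->b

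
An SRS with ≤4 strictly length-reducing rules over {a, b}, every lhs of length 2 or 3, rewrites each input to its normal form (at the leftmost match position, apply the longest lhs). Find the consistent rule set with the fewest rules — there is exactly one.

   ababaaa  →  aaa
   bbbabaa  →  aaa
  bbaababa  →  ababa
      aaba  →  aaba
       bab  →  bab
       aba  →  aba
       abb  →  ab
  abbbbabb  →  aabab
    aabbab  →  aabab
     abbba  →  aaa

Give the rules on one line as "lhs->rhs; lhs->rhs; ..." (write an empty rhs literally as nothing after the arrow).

baa->a; bb->b; bbb->a

  | ababaaa => abaaa => aaa
  | bbbabaa => aabaa => aaa
  | bbaababa => baababa => ababa
  | aaba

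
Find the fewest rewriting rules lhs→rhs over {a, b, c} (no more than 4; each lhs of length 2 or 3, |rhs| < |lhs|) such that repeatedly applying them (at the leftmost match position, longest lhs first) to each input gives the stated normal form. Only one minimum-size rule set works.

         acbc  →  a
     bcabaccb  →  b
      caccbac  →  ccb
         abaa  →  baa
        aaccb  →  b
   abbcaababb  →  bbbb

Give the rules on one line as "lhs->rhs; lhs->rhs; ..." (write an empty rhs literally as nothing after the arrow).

ab->b; ac->; bc->a

  | acbc => bc => a
  | bcabaccb => aabaccb => abaccb => baccb => bcb => ab => b
  | caccbac => ccbac => ccb
  | abaa => baa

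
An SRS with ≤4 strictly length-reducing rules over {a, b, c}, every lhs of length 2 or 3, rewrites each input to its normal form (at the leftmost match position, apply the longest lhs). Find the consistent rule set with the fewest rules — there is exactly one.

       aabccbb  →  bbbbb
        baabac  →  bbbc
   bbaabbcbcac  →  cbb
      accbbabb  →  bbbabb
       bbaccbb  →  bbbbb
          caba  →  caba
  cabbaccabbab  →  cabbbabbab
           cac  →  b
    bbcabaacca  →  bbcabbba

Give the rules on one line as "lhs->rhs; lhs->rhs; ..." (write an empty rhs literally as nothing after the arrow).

aa->b; ac->c; bcb->cb; cc->b

  | aabccbb => bbccbb => bbbbb
  | baabac => bbbac => bbbc
  | bbaabbcbcac => bbbbbcbcac => bbbbcbcac => bbbcbcac => bbcbcac => bcbcac => cbcac => cbcc => cbb
  | accbbabb => ccbbabb => bbbabb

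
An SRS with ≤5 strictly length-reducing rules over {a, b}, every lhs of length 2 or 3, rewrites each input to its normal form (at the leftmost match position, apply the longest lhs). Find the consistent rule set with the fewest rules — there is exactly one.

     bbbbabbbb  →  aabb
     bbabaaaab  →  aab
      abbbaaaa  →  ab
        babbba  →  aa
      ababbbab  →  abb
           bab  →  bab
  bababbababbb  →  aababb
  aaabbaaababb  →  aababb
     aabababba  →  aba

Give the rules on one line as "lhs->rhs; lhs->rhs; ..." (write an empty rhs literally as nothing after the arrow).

  | bbbbabbbb => bbbabbbb => bbabbbb => aabbbb => aabbb => aabb
  | bbabaaaab => aabaaaab => aaaaab => abaab => aab
  | abbbaaaa => abbaaaa => aaaaaa => abaaa => aaa => ab
  | babbba => babba => baaa => aa

aaa->ab; baa->a; bba->aa; bbb->bb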